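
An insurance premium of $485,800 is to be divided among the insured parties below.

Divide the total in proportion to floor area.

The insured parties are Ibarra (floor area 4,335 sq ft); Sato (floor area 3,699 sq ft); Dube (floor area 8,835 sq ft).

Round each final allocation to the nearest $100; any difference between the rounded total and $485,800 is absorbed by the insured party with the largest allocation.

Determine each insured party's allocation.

Ibarra: $124,800 · Sato: $106,500 · Dube: $254,500

Combined floor area = 16,869.
Pro-rata amounts: Ibarra 4,335/16,869 × $485,800 = 124,841.01; Sato 3,699/16,869 × $485,800 = 106,525.24; Dube 8,835/16,869 × $485,800 = 254,433.75.
At nearest $100: Ibarra $124,800; Sato $106,500; Dube $254,400. Sum = $485,700.
Difference $485,800 − $485,700 = +$100 applied to largest allocation (Dube): Dube becomes $254,500.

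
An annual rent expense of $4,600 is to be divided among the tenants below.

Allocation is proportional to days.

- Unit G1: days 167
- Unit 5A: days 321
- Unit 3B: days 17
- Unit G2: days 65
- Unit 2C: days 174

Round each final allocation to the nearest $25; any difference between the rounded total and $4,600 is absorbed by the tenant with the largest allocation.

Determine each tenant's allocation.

Total days = 744.
Proportional shares: Unit G1 167/744 × $4,600 = 1,032.53; Unit 5A 321/744 × $4,600 = 1,984.68; Unit 3B 17/744 × $4,600 = 105.11; Unit G2 65/744 × $4,600 = 401.88; Unit 2C 174/744 × $4,600 = 1,075.81.
After rounding ($25): Unit G1 $1,025; Unit 5A $1,975; Unit 3B $100; Unit G2 $400; Unit 2C $1,075. Sum = $4,575.
Difference $4,600 − $4,575 = +$25 applied to largest allocation (Unit 5A): Unit 5A becomes $2,000.

Unit G1: $1,025; Unit 5A: $2,000; Unit 3B: $100; Unit G2: $400; Unit 2C: $1,075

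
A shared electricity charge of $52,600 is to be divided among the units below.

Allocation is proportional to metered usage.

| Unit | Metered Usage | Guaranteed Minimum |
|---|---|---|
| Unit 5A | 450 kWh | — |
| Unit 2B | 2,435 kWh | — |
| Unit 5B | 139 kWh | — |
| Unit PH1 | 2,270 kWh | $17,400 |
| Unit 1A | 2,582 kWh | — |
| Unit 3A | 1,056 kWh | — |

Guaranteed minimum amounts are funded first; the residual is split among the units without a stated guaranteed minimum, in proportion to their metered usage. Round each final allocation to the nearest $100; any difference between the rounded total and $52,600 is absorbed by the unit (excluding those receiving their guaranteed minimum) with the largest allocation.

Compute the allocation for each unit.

Guaranteed amounts: Unit PH1 $17,400. Remaining pool $35,200.
Remaining pool split over remaining metered usage 6,662: Unit 5A 2,377.66 → $2,400; Unit 2B 12,865.81 → $12,900; Unit 5B 734.43 → $700; Unit 1A 13,642.51 → $13,600; Unit 3A 5,579.59 → $5,600.

Unit 5A: $2,400 · Unit 2B: $12,900 · Unit 5B: $700 · Unit PH1: $17,400 · Unit 1A: $13,600 · Unit 3A: $5,600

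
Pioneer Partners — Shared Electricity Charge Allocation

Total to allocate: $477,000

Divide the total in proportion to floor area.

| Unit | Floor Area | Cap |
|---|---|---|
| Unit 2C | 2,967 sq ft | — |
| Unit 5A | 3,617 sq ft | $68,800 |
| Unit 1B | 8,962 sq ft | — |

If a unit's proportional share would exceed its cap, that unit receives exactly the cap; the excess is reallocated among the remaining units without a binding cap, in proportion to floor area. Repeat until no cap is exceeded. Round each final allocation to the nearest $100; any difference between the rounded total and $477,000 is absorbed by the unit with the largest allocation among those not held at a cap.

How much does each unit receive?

Combined floor area = 15,546.
Pro-rata shares before constraints: Unit 2C 91,036.86; Unit 5A 110,980.90; Unit 1B 274,982.25.
Cap binds for Unit 5A ($68,800); remaining pool $408,200 reallocated over remaining floor area 11,929.
Remaining shares: Unit 2C 101,528.16 → $101,500; Unit 1B 306,671.84 → $306,700.

Unit 2C: $101,500; Unit 5A: $68,800; Unit 1B: $306,700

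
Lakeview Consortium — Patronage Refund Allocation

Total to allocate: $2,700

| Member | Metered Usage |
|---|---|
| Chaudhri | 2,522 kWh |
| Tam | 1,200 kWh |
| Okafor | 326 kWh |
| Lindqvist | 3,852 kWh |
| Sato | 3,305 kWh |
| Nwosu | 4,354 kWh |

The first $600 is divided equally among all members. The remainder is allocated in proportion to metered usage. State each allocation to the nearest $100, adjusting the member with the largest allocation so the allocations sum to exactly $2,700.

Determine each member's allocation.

First tranche $600 split equally: $100 each.
Remainder $2,100 by metered usage (total 15,559): Chaudhri 340.39 → $300; Tam 161.96 → $200; Okafor 44.00 → $0; Lindqvist 519.90 → $500; Sato 446.08 → $400; Nwosu 587.66 → $600.
Rounding difference +$100 on remainder applied to Nwosu.
Totals: Chaudhri $100 + $300 = $400; Tam $100 + $200 = $300; Okafor $100 + $0 = $100; Lindqvist $100 + $500 = $600; Sato $100 + $400 = $500; Nwosu $100 + $700 = $800.

Chaudhri: $400 · Tam: $300 · Okafor: $100 · Lindqvist: $600 · Sato: $500 · Nwosu: $800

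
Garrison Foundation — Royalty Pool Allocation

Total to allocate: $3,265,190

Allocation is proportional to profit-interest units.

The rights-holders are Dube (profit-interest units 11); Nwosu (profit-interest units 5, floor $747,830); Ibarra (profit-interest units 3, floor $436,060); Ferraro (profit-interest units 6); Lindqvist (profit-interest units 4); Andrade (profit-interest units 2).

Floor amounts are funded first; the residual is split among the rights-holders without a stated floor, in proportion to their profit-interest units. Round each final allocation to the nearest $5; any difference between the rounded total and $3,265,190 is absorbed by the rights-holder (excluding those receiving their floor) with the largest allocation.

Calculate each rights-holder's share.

Guaranteed amounts: Nwosu $747,830; Ibarra $436,060. Residual $2,081,300.
Residual split over remaining profit-interest units 23: Dube 995,404.35 → $995,405; Ferraro 542,947.83 → $542,950; Lindqvist 361,965.22 → $361,965; Andrade 180,982.61 → $180,985.
Rounding difference −$5 applied to Dube → $995,400.

Dube: $995,400 · Nwosu: $747,830 · Ibarra: $436,060 · Ferraro: $542,950 · Lindqvist: $361,965 · Andrade: $180,985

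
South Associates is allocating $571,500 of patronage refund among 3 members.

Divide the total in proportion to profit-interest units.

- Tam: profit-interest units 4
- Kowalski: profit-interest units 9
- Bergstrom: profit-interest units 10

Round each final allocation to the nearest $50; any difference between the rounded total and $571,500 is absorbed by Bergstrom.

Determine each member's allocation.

Tam: $99,400 · Kowalski: $223,650 · Bergstrom: $248,450

Combined profit-interest units = 23.
Pro-rata amounts: Tam 4/23 × $571,500 = 99,391.30; Kowalski 9/23 × $571,500 = 223,630.43; Bergstrom 10/23 × $571,500 = 248,478.26.
At nearest $50: Tam $99,400; Kowalski $223,650; Bergstrom $248,500. Sum = $571,550.
Difference $571,500 − $571,550 = −$50 applied to Bergstrom: Bergstrom becomes $248,450.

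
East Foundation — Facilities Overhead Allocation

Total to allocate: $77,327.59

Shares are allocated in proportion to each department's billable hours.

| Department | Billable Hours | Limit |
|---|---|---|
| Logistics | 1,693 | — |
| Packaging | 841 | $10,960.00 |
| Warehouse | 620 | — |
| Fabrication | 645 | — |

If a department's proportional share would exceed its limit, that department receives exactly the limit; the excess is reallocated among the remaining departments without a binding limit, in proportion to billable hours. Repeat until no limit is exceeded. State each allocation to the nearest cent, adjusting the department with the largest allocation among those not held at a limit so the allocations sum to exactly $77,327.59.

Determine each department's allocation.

Combined billable hours = 3,799.
Proportional shares (ignoring caps): Logistics 34,460.5448; Packaging 17,118.3215; Warehouse 12,619.9278; Fabrication 13,128.7959.
Held at cap: Packaging ($10,960.00); residual $66,367.59 reallocated over remaining billable hours 2,958.
Redistributed shares: Logistics 37,985.2366 → $37,985.24; Warehouse 13,910.7187 → $13,910.72; Fabrication 14,471.6347 → $14,471.63.

Logistics: $37,985.24 | Packaging: $10,960.00 | Warehouse: $13,910.72 | Fabrication: $14,471.63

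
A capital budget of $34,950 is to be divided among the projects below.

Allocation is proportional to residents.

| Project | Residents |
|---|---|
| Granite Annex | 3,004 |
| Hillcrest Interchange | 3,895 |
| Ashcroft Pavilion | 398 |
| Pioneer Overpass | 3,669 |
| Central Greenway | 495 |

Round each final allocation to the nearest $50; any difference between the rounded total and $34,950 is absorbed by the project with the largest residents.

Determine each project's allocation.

Residents total: 3,004 + 3,895 + 398 + 3,669 + 495 = 11,461.
Proportional shares: Granite Annex 9,160.61; Hillcrest Interchange 11,877.69; Ashcroft Pavilion 1,213.69; Pioneer Overpass 11,188.51; Central Greenway 1,509.49.
Rounded to nearest $50: Granite Annex $9,150; Hillcrest Interchange $11,900; Ashcroft Pavilion $1,200; Pioneer Overpass $11,200; Central Greenway $1,500. Sum = $34,950.
Sum already equals the total — no adjustment.

Granite Annex: $9,150; Hillcrest Interchange: $11,900; Ashcroft Pavilion: $1,200; Pioneer Overpass: $11,200; Central Greenway: $1,500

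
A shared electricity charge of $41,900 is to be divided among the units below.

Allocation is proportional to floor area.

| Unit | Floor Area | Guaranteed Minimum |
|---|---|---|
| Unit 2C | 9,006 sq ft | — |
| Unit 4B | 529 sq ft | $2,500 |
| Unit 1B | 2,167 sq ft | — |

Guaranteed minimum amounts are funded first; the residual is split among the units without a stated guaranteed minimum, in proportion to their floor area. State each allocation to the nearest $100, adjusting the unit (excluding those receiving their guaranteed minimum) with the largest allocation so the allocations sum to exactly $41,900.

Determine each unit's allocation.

Guaranteed amounts: Unit 4B $2,500. Residual $39,400.
Residual split over remaining floor area 11,173: Unit 2C 31,758.38 → $31,800; Unit 1B 7,641.62 → $7,600.

Unit 2C: $31,800 · Unit 4B: $2,500 · Unit 1B: $7,600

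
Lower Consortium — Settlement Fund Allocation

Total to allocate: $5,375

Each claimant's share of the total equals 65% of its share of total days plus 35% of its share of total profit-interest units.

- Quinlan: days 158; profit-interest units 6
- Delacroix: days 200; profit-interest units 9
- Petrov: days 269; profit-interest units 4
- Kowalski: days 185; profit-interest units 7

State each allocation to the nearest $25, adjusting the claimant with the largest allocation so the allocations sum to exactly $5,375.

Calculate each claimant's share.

Days total 812; profit-interest units total 26.
Combined weights (65% days + 35% profit-interest units): Quinlan 0.2072; Delacroix 0.2813; Petrov 0.2692; Kowalski 0.2423.
Proportional shares: Quinlan 1,113.95; Delacroix 1,511.73; Petrov 1,446.84; Kowalski 1,302.48.
At nearest $25: Quinlan $1,125; Delacroix $1,500; Petrov $1,450; Kowalski $1,300. Sum = $5,375.
Rounded total matches; no reconciliation needed.

Quinlan: $1,125; Delacroix: $1,500; Petrov: $1,450; Kowalski: $1,300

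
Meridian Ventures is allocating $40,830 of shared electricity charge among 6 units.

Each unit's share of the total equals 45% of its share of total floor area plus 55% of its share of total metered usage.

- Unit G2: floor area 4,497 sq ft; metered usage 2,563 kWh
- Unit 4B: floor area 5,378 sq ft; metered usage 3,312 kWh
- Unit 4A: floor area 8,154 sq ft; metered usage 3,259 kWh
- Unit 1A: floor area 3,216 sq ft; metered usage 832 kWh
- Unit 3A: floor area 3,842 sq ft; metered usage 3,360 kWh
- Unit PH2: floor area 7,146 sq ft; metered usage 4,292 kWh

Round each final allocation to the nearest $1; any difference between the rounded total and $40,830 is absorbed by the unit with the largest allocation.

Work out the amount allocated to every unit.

Unit G2: $5,830 · Unit 4B: $7,287 · Unit 4A: $8,802 · Unit 1A: $2,894 · Unit 3A: $6,473 · Unit PH2: $9,544

Totals — floor area 32,233, metered usage 17,618.
Blended shares (45% floor area + 55% metered usage): Unit G2 0.1428; Unit 4B 0.1785; Unit 4A 0.2156; Unit 1A 0.0709; Unit 3A 0.1585; Unit PH2 0.2338.
Pro-rata amounts: Unit G2 5,830.27; Unit 4B 7,287.16; Unit 4A 8,801.99; Unit 1A 2,893.68; Unit 3A 6,472.79; Unit PH2 9,544.10.
Rounded to nearest $1: Unit G2 $5,830; Unit 4B $7,287; Unit 4A $8,802; Unit 1A $2,894; Unit 3A $6,473; Unit PH2 $9,544. Sum = $40,830.
Rounded total matches; no reconciliation needed.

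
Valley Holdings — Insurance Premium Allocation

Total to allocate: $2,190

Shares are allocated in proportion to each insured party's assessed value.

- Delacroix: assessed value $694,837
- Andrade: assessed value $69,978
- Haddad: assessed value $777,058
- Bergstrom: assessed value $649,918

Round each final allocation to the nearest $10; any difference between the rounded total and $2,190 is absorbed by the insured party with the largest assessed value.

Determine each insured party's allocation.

Sum of assessed value: 694,837 + 69,978 + 777,058 + 649,918 = 2,191,791.
Unrounded shares: Delacroix 694.27; Andrade 69.92; Haddad 776.42; Bergstrom 649.39.
At nearest $10: Delacroix $690; Andrade $70; Haddad $780; Bergstrom $650. Sum = $2,190.
Rounded total matches; no reconciliation needed.

Delacroix: $690 | Andrade: $70 | Haddad: $780 | Bergstrom: $650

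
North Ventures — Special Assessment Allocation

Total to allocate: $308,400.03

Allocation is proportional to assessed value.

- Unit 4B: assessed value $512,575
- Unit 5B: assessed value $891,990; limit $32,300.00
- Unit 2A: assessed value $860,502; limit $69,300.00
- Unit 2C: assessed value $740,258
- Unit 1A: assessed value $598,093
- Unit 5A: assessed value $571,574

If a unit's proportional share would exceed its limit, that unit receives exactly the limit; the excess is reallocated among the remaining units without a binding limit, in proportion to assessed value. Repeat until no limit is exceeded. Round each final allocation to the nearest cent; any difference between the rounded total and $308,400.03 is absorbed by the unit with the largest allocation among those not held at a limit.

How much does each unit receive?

Assessed value total: 4,174,992.
Proportional shares (ignoring caps): Unit 4B 37,863.1014; Unit 5B 65,889.885001; Unit 2A 63,563.9164; Unit 2C 54,681.6831; Unit 1A 44,180.1803; Unit 5A 42,221.2638.
Held at cap: Unit 5B ($32,300.00); remaining pool $276,100.03 reallocated over remaining assessed value 3,283,002.
Held at cap: Unit 2A ($69,300.00); remaining pool $206,800.03 reallocated over remaining assessed value 2,422,500.
Remaining shares: Unit 4B 43,756.6668 → $43,756.67; Unit 2C 63,193.1379 → $63,193.14; Unit 1A 51,057.0280 → $51,057.03; Unit 5A 48,793.1973 → $48,793.20.
Rounding difference −$0.01 applied to Unit 2C → $63,193.13.

Unit 4B: $43,756.67 · Unit 5B: $32,300.00 · Unit 2A: $69,300.00 · Unit 2C: $63,193.13 · Unit 1A: $51,057.03 · Unit 5A: $48,793.20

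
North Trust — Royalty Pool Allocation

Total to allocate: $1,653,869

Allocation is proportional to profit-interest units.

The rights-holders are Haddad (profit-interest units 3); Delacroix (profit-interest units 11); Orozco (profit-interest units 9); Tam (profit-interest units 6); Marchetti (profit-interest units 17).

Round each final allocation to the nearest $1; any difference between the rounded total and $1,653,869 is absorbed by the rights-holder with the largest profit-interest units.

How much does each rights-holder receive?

Sum of profit-interest units: 46.
Unrounded shares: Haddad 3/46 × $1,653,869 = 107,861.02; Delacroix 11/46 × $1,653,869 = 395,490.41; Orozco 9/46 × $1,653,869 = 323,583.07; Tam 6/46 × $1,653,869 = 215,722.04; Marchetti 17/46 × $1,653,869 = 611,212.46.
At nearest $1: Haddad $107,861; Delacroix $395,490; Orozco $323,583; Tam $215,722; Marchetti $611,212. Sum = $1,653,868.
Difference $1,653,869 − $1,653,868 = +$1 applied to largest profit-interest units (Marchetti): Marchetti becomes $611,213.

Haddad: $107,861 · Delacroix: $395,490 · Orozco: $323,583 · Tam: $215,722 · Marchetti: $611,213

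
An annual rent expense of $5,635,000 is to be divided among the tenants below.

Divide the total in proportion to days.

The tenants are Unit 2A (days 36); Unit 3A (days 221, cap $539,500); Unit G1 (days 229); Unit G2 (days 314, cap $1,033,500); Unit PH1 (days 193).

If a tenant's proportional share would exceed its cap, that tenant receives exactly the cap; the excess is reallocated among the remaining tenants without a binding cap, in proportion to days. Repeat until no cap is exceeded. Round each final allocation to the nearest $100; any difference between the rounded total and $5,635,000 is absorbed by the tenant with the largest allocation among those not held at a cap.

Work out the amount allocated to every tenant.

Unit 2A: $319,300 | Unit 3A: $539,500 | Unit G1: $2,031,000 | Unit G2: $1,033,500 | Unit PH1: $1,711,700

Days total: 993.
Unconstrained shares: Unit 2A 204,290.03; Unit 3A 1,254,113.80; Unit G1 1,299,511.58; Unit G2 1,781,863.04; Unit PH1 1,095,221.55.
Cap binds for Unit 3A ($539,500), Unit G2 ($1,033,500); remaining pool $4,062,000 reallocated over remaining days 458.
Shares after redistribution: Unit 2A 319,283.84 → $319,300; Unit G1 2,031,000.00 → $2,031,000; Unit PH1 1,711,716.16 → $1,711,700.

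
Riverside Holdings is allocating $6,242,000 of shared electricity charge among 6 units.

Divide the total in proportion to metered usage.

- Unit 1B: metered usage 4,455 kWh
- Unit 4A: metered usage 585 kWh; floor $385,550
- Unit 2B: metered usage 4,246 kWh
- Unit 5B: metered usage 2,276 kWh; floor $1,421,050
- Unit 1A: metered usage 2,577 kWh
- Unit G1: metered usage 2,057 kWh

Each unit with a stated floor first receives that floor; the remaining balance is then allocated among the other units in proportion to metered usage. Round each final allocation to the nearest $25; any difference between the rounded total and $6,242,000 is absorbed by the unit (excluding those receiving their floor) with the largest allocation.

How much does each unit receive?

Guaranteed amounts: Unit 4A $385,550; Unit 5B $1,421,050. Remaining pool $4,435,400.
Remaining pool split over remaining metered usage 13,335: Unit 1B 1,481,792.80 → $1,481,800; Unit 2B 1,412,276.60 → $1,412,275; Unit 1A 857,144.79 → $857,150; Unit G1 684,185.81 → $684,175.

Unit 1B: $1,481,800 · Unit 4A: $385,550 · Unit 2B: $1,412,275 · Unit 5B: $1,421,050 · Unit 1A: $857,150 · Unit G1: $684,175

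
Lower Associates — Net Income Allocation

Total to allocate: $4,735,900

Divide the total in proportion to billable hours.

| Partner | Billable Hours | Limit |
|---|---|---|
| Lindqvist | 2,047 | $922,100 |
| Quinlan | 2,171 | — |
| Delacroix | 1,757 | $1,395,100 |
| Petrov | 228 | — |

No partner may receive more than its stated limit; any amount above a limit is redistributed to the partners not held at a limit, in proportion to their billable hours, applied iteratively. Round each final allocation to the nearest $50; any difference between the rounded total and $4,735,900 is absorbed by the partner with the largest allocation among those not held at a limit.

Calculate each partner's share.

Sum of billable hours: 6,203.
Unconstrained shares: Lindqvist 1,562,854.63; Quinlan 1,657,526.83; Delacroix 1,341,443.87; Petrov 174,074.67.
Held at cap: Lindqvist ($922,100); balance $3,813,800 reallocated over remaining billable hours 4,156.
Held at cap: Delacroix ($1,395,100); balance $2,418,700 reallocated over remaining billable hours 2,399.
Redistributed shares: Quinlan 2,188,827.72 → $2,188,850; Petrov 229,872.28 → $229,850.

Lindqvist: $922,100 · Quinlan: $2,188,850 · Delacroix: $1,395,100 · Petrov: $229,850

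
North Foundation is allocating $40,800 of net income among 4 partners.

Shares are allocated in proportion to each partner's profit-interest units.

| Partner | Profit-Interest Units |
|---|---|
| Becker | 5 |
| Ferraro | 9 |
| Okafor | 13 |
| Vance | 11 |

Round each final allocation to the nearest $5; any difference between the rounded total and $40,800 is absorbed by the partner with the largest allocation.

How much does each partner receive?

Becker: $5,370 | Ferraro: $9,665 | Okafor: $13,955 | Vance: $11,810

Total profit-interest units = 38.
Raw shares: Becker 5/38 × $40,800 = 5,368.42; Ferraro 9/38 × $40,800 = 9,663.16; Okafor 13/38 × $40,800 = 13,957.89; Vance 11/38 × $40,800 = 11,810.53.
At nearest $5: Becker $5,370; Ferraro $9,665; Okafor $13,960; Vance $11,810. Sum = $40,805.
Difference $40,800 − $40,805 = −$5 applied to largest allocation (Okafor): Okafor becomes $13,955.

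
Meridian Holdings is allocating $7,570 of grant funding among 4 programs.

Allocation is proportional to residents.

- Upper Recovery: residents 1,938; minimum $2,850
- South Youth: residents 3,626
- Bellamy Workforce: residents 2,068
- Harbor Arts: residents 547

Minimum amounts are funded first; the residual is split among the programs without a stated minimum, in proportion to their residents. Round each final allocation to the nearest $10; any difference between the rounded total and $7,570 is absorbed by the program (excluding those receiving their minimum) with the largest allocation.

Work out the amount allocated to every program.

Guaranteed amounts: Upper Recovery $2,850. Remaining pool $4,720.
Remaining pool split over remaining residents 6,241: South Youth 2,742.30 → $2,740; Bellamy Workforce 1,564.01 → $1,560; Harbor Arts 413.69 → $410.
Rounding difference +$10 applied to South Youth → $2,750.

Upper Recovery: $2,850 · South Youth: $2,750 · Bellamy Workforce: $1,560 · Harbor Arts: $410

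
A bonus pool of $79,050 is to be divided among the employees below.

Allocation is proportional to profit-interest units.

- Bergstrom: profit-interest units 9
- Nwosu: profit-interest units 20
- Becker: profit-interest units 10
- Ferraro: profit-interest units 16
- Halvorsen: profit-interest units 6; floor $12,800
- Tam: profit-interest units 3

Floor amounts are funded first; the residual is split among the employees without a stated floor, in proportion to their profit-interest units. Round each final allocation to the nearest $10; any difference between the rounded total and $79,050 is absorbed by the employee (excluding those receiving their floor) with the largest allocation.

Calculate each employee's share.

Bergstrom: $10,280; Nwosu: $22,840; Becker: $11,420; Ferraro: $18,280; Halvorsen: $12,800; Tam: $3,430

Minimums first: Halvorsen $12,800. Remaining pool $66,250.
Remaining pool split over remaining profit-interest units 58: Bergstrom 10,280.17 → $10,280; Nwosu 22,844.83 → $22,840; Becker 11,422.41 → $11,420; Ferraro 18,275.86 → $18,280; Tam 3,426.72 → $3,430.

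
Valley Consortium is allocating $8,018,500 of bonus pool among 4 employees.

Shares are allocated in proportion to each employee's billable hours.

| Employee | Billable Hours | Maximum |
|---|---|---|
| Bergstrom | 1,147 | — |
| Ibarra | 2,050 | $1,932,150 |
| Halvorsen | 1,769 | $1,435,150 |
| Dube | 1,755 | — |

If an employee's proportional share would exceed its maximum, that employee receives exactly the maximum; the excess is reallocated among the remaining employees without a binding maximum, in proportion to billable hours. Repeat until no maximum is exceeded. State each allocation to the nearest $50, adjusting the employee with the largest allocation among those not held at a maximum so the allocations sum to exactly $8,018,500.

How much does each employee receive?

Bergstrom: $1,838,350 | Ibarra: $1,932,150 | Halvorsen: $1,435,150 | Dube: $2,812,850

Total billable hours = 6,721.
Proportional shares (ignoring caps): Bergstrom 1,368,430.22; Ibarra 2,445,755.84; Halvorsen 2,110,508.33; Dube 2,093,805.61.
Cap binds for Ibarra ($1,932,150), Halvorsen ($1,435,150); balance $4,651,200 reallocated over remaining billable hours 2,902.
Remaining shares: Bergstrom 1,838,361.96 → $1,838,350; Dube 2,812,838.04 → $2,812,850.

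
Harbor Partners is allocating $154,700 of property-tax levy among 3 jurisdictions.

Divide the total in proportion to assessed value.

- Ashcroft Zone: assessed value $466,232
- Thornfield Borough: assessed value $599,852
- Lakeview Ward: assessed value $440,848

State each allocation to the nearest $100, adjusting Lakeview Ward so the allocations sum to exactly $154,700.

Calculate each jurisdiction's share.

Sum of assessed value: 1,506,932.
Unrounded shares: Ashcroft Zone 466,232/1,506,932 × $154,700 = 47,862.87; Thornfield Borough 599,852/1,506,932 × $154,700 = 61,580.15; Lakeview Ward 440,848/1,506,932 × $154,700 = 45,256.98.
After rounding ($100): Ashcroft Zone $47,900; Thornfield Borough $61,600; Lakeview Ward $45,300. Sum = $154,800.
Difference $154,700 − $154,800 = −$100 applied to Lakeview Ward: Lakeview Ward becomes $45,200.

Ashcroft Zone: $47,900 · Thornfield Borough: $61,600 · Lakeview Ward: $45,200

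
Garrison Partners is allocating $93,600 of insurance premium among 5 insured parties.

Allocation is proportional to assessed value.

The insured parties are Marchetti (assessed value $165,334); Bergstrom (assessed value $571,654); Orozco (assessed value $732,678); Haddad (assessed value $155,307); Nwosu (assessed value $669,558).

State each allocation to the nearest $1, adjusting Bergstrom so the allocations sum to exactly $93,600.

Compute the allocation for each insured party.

Total assessed value = 2,294,531.
Raw shares: Marchetti 165,334/2,294,531 × $93,600 = 6,744.41; Bergstrom 571,654/2,294,531 × $93,600 = 23,319.28; Orozco 732,678/2,294,531 × $93,600 = 29,887.88; Haddad 155,307/2,294,531 × $93,600 = 6,335.38; Nwosu 669,558/2,294,531 × $93,600 = 27,313.05.
Rounded to nearest $1: Marchetti $6,744; Bergstrom $23,319; Orozco $29,888; Haddad $6,335; Nwosu $27,313. Sum = $93,599.
Difference $93,600 − $93,599 = +$1 applied to Bergstrom: Bergstrom becomes $23,320.

Marchetti: $6,744; Bergstrom: $23,320; Orozco: $29,888; Haddad: $6,335; Nwosu: $27,313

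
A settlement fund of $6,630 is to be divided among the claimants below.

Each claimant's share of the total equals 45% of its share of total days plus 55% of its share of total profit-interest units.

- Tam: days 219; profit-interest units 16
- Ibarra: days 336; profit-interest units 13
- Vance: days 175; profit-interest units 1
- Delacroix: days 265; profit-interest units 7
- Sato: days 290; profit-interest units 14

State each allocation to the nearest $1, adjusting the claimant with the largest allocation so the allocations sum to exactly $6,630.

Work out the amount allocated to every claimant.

Tam: $1,652 | Ibarra: $1,710 | Vance: $478 | Delacroix: $1,116 | Sato: $1,674

Days total 1,285; profit-interest units total 51.
Combined weights (45% days + 55% profit-interest units): Tam 0.2492; Ibarra 0.2579; Vance 0.0721; Delacroix 0.1683; Sato 0.2525.
Proportional shares: Tam 1,652.47; Ibarra 1,709.62; Vance 477.81; Delacroix 1,115.77; Sato 1,674.32.
Rounded to nearest $1: Tam $1,652; Ibarra $1,710; Vance $478; Delacroix $1,116; Sato $1,674. Sum = $6,630.
Rounded total matches; no reconciliation needed.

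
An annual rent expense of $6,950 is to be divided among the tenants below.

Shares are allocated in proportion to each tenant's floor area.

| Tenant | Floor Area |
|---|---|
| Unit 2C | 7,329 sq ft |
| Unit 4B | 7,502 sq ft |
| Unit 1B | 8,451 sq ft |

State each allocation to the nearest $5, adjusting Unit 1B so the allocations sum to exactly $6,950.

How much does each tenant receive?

Combined floor area = 23,282.
Proportional shares: Unit 2C 7,329/23,282 × $6,950 = 2,187.81; Unit 4B 7,502/23,282 × $6,950 = 2,239.45; Unit 1B 8,451/23,282 × $6,950 = 2,522.74.
Rounded to nearest $5: Unit 2C $2,190; Unit 4B $2,240; Unit 1B $2,525. Sum = $6,955.
Difference $6,950 − $6,955 = −$5 applied to Unit 1B: Unit 1B becomes $2,520.

Unit 2C: $2,190; Unit 4B: $2,240; Unit 1B: $2,520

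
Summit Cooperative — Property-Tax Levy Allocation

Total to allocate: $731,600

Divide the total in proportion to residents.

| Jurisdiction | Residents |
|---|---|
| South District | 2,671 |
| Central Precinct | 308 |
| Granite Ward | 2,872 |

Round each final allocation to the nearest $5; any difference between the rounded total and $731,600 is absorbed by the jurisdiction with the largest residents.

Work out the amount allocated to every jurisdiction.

Residents total: 2,671 + 308 + 2,872 = 5,851.
Proportional shares: South District 333,977.71; Central Precinct 38,511.84; Granite Ward 359,110.44.
After rounding ($5): South District $333,980; Central Precinct $38,510; Granite Ward $359,110. Sum = $731,600.
No rounding difference to absorb.

South District: $333,980 · Central Precinct: $38,510 · Granite Ward: $359,110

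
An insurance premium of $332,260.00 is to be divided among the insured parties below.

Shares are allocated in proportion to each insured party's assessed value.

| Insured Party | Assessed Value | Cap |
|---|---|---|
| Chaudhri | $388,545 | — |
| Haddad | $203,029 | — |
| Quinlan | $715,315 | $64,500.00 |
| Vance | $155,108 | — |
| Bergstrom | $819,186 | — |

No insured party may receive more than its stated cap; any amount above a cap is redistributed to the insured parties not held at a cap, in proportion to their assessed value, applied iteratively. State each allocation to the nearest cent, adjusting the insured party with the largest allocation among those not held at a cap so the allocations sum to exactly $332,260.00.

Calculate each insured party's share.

Chaudhri: $66,440.34 | Haddad: $34,717.51 | Quinlan: $64,500.00 | Vance: $26,523.13 | Bergstrom: $140,079.02

Combined assessed value = 2,281,183.
Unconstrained shares: Chaudhri 56,592.5494; Haddad 29,571.6808; Quinlan 104,187.4159; Vance 22,591.8675; Bergstrom 119,316.4864.
Capped: Quinlan ($64,500.00); residual $267,760.00 reallocated over remaining assessed value 1,565,868.
Remaining shares: Chaudhri 66,440.3444 → $66,440.34; Haddad 34,717.5145 → $34,717.51; Vance 26,523.1284 → $26,523.13; Bergstrom 140,079.0126 → $140,079.01.
Rounding difference +$0.01 applied to Bergstrom → $140,079.02.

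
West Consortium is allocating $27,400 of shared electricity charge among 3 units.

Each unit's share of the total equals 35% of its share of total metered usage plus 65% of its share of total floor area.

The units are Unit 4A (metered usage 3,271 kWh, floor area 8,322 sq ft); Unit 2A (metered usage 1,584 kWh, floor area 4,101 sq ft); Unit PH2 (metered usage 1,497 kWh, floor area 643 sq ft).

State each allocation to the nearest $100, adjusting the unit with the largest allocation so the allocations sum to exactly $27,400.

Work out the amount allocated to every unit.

Totals — metered usage 6,352, floor area 13,066.
Blended shares (35% metered usage + 65% floor area): Unit 4A 0.5942; Unit 2A 0.2913; Unit PH2 0.1145.
Raw shares: Unit 4A 16,281.98; Unit 2A 7,981.45; Unit PH2 3,136.57.
At nearest $100: Unit 4A $16,300; Unit 2A $8,000; Unit PH2 $3,100. Sum = $27,400.
Rounded total matches; no reconciliation needed.

Unit 4A: $16,300; Unit 2A: $8,000; Unit PH2: $3,100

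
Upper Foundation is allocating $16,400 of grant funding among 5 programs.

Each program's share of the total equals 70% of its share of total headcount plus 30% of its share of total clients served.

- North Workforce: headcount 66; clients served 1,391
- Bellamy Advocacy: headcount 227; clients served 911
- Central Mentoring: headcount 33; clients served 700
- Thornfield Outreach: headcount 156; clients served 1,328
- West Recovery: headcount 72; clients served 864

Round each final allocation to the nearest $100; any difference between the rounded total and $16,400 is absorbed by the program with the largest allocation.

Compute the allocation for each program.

Totals — headcount 554, clients served 5,194.
Combined weights (70% headcount + 30% clients served): North Workforce 0.1637; Bellamy Advocacy 0.3394; Central Mentoring 0.0821; Thornfield Outreach 0.2738; West Recovery 0.1409.
Raw shares: North Workforce 2,685.27; Bellamy Advocacy 5,566.84; Central Mentoring 1,346.90; Thornfield Outreach 4,490.58; West Recovery 2,310.41.
After rounding ($100): North Workforce $2,700; Bellamy Advocacy $5,600; Central Mentoring $1,300; Thornfield Outreach $4,500; West Recovery $2,300. Sum = $16,400.
Rounded total matches; no reconciliation needed.

North Workforce: $2,700 · Bellamy Advocacy: $5,600 · Central Mentoring: $1,300 · Thornfield Outreach: $4,500 · West Recovery: $2,300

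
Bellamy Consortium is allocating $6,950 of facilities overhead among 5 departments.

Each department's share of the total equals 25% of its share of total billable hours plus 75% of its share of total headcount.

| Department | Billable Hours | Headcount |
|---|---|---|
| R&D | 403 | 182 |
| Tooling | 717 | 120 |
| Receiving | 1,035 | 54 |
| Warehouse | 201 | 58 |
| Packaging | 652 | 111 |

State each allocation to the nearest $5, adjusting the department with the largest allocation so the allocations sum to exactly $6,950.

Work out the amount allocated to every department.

R&D: $2,040 | Tooling: $1,605 | Receiving: $1,135 | Warehouse: $690 | Packaging: $1,480

Totals — billable hours 3,008, headcount 525.
Combined weights (25% billable hours + 75% headcount): R&D 0.2935; Tooling 0.2310; Receiving 0.1632; Warehouse 0.0996; Packaging 0.2128.
Unrounded shares: R&D 2,039.78; Tooling 1,605.59; Receiving 1,133.99; Warehouse 691.96; Packaging 1,478.68.
Rounded to nearest $5: R&D $2,040; Tooling $1,605; Receiving $1,135; Warehouse $690; Packaging $1,480. Sum = $6,950.
No rounding difference to absorb.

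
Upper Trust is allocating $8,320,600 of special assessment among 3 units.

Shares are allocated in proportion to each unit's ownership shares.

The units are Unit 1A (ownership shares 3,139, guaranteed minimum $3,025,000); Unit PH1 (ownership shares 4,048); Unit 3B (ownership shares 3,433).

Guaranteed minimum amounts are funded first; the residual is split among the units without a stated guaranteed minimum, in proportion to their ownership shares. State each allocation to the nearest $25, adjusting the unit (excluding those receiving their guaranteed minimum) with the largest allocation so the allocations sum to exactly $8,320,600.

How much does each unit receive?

Unit 1A: $3,025,000 · Unit PH1: $2,865,475 · Unit 3B: $2,430,125

Guaranteed amounts: Unit 1A $3,025,000. Remaining pool $5,295,600.
Remaining pool split over remaining ownership shares 7,481: Unit PH1 2,865,471.03 → $2,865,475; Unit 3B 2,430,128.97 → $2,430,125.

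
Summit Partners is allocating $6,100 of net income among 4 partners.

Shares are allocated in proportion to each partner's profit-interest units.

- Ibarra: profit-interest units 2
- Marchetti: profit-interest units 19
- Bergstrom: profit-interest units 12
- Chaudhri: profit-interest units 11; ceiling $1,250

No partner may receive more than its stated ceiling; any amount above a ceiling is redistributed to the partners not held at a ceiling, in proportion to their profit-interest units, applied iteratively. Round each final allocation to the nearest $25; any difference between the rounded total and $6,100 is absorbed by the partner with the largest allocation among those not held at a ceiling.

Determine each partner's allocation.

Profit-interest units total: 44.
Proportional shares (ignoring caps): Ibarra 277.27; Marchetti 2,634.09; Bergstrom 1,663.64; Chaudhri 1,525.00.
Held at cap: Chaudhri ($1,250); balance $4,850 reallocated over remaining profit-interest units 33.
Shares after redistribution: Ibarra 293.94 → $300; Marchetti 2,792.42 → $2,800; Bergstrom 1,763.64 → $1,775.
Rounding difference −$25 applied to Marchetti → $2,775.

Ibarra: $300 | Marchetti: $2,775 | Bergstrom: $1,775 | Chaudhri: $1,250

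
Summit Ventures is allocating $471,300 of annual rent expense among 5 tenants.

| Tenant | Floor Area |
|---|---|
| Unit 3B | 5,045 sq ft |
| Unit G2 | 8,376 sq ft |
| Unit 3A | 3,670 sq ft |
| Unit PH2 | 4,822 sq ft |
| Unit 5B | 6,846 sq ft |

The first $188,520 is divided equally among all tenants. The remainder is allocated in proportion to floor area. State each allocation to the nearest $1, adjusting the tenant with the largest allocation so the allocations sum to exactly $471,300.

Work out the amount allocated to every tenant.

First tranche $188,520 split equally: $37,704 each.
Remainder $282,780 by floor area (total 28,759): Unit 3B 49,606.21 → $49,606; Unit G2 82,359.10 → $82,359; Unit 3A 36,086.19 → $36,086; Unit PH2 47,413.51 → $47,414; Unit 5B 67,314.99 → $67,315.
Totals: Unit 3B $37,704 + $49,606 = $87,310; Unit G2 $37,704 + $82,359 = $120,063; Unit 3A $37,704 + $36,086 = $73,790; Unit PH2 $37,704 + $47,414 = $85,118; Unit 5B $37,704 + $67,315 = $105,019.

Unit 3B: $87,310 · Unit G2: $120,063 · Unit 3A: $73,790 · Unit PH2: $85,118 · Unit 5B: $105,019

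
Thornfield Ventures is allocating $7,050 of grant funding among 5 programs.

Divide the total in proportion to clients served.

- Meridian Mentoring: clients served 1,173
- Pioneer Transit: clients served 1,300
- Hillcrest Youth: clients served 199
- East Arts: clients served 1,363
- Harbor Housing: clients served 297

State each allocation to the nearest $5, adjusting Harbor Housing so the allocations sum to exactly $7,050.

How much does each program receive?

Clients served total: 4,332.
Pro-rata amounts: Meridian Mentoring 1,173/4,332 × $7,050 = 1,908.97; Pioneer Transit 1,300/4,332 × $7,050 = 2,115.65; Hillcrest Youth 199/4,332 × $7,050 = 323.86; East Arts 1,363/4,332 × $7,050 = 2,218.18; Harbor Housing 297/4,332 × $7,050 = 483.34.
Rounded to nearest $5: Meridian Mentoring $1,910; Pioneer Transit $2,115; Hillcrest Youth $325; East Arts $2,220; Harbor Housing $485. Sum = $7,055.
Difference $7,050 − $7,055 = −$5 applied to Harbor Housing: Harbor Housing becomes $480.

Meridian Mentoring: $1,910 · Pioneer Transit: $2,115 · Hillcrest Youth: $325 · East Arts: $2,220 · Harbor Housing: $480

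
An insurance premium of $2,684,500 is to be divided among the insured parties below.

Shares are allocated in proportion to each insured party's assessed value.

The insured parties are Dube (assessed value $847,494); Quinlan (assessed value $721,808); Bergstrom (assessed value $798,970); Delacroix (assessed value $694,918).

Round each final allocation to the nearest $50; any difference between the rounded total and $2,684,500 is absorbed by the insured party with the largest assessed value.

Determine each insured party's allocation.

Dube: $742,750 · Quinlan: $632,550 · Bergstrom: $700,200 · Delacroix: $609,000

Sum of assessed value: 3,063,190.
Pro-rata amounts: Dube 847,494/3,063,190 × $2,684,500 = 742,721.69; Quinlan 721,808/3,063,190 × $2,684,500 = 632,573.75; Bergstrom 798,970/3,063,190 × $2,684,500 = 700,196.52; Delacroix 694,918/3,063,190 × $2,684,500 = 609,008.05.
At nearest $50: Dube $742,700; Quinlan $632,550; Bergstrom $700,200; Delacroix $609,000. Sum = $2,684,450.
Difference $2,684,500 − $2,684,450 = +$50 applied to largest assessed value (Dube): Dube becomes $742,750.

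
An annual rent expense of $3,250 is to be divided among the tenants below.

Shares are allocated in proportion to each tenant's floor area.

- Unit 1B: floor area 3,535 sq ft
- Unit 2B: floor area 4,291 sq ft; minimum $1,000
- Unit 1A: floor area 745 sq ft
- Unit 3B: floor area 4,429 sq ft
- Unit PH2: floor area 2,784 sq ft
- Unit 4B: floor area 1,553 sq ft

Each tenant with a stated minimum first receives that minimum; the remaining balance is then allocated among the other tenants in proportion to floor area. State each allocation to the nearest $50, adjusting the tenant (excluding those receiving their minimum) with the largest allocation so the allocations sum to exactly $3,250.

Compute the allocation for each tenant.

Guaranteed amounts: Unit 2B $1,000. Balance $2,250.
Balance split over remaining floor area 13,046: Unit 1B 609.67 → $600; Unit 1A 128.49 → $150; Unit 3B 763.85 → $750; Unit PH2 480.15 → $500; Unit 4B 267.84 → $250.

Unit 1B: $600 | Unit 2B: $1,000 | Unit 1A: $150 | Unit 3B: $750 | Unit PH2: $500 | Unit 4B: $250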